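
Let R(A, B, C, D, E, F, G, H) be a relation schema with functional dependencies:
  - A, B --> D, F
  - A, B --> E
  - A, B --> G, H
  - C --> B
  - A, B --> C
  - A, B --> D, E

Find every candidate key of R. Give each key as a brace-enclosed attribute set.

No FD produces {A}, so it must be in every candidate key.
Closure of {A, B} is {A, B, C, D, E, F, G, H}, the whole schema; {A, B} is a candidate key.
Closure of {A, C} is {A, B, C, D, E, F, G, H}, the whole schema; {A, C} is a candidate key.
No proper subset of any of these is a key, and no other minimal superkey exists.

{A, B}, {A, C}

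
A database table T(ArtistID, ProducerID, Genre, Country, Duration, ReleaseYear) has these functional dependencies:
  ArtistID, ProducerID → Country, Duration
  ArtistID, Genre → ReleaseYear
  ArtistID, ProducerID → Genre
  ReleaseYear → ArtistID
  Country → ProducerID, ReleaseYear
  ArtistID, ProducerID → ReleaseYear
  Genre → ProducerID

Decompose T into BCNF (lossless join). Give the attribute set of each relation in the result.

Candidate keys of the original relation: {ArtistID, Genre}, {ArtistID, ProducerID}, {Country}, {Genre, ReleaseYear}, {ProducerID, ReleaseYear}.
Within {ArtistID, Country, Duration, Genre, ProducerID, ReleaseYear}: {ReleaseYear}⁺ ∩ {ArtistID, Country, Duration, Genre, ProducerID, ReleaseYear} = {ArtistID, ReleaseYear}, not the whole set, so ReleaseYear → ArtistID violates BCNF; decompose into {ArtistID, ReleaseYear} and {Country, Duration, Genre, ProducerID, ReleaseYear}.
{ArtistID, ReleaseYear} is in BCNF.
Within {Country, Duration, Genre, ProducerID, ReleaseYear}: {Genre}⁺ ∩ {Country, Duration, Genre, ProducerID, ReleaseYear} = {Genre, ProducerID}, not the whole set, so Genre → ProducerID violates BCNF; decompose into {Genre, ProducerID} and {Country, Duration, Genre, ReleaseYear}.
{Genre, ProducerID} is in BCNF.
{Country, Duration, Genre, ReleaseYear} is in BCNF.

{ArtistID, ReleaseYear}; {Country, Duration, Genre, ReleaseYear}; {Genre, ProducerID}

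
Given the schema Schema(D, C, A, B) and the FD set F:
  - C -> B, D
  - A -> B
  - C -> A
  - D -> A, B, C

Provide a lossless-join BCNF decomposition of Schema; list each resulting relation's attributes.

{A, B}; {A, C, D}

Candidate keys of the original relation: {C}, {D}.
{A, B, C, D}: {A} determines {A, B} here but is not a superkey — split on A -> B, giving {A, B} and {A, C, D}.
{A, B}: every determinant is a superkey — BCNF.
{A, C, D}: every determinant is a superkey — BCNF.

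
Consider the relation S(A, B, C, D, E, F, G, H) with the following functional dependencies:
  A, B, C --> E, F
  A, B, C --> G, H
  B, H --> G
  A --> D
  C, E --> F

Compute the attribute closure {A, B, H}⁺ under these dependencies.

{A, B, D, G, H}

Start with {A, B, H}.
B, H --> G applies; add {G} → now {A, B, G, H}.
A --> D applies; add {D} → now {A, B, D, G, H}.
No further FD applies.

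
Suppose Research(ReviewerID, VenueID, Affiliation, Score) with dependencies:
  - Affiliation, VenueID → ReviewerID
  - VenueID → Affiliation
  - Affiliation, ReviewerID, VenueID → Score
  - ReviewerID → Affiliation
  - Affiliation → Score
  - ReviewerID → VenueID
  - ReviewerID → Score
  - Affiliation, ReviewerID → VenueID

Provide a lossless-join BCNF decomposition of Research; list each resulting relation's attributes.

Candidate keys of the original relation: {ReviewerID}, {VenueID}.
{Affiliation, ReviewerID, Score, VenueID}: {Affiliation} determines {Affiliation, Score} here but is not a superkey — split on Affiliation → Score, giving {Affiliation, Score} and {Affiliation, ReviewerID, VenueID}.
{Affiliation, Score}: every determinant is a superkey — BCNF.
{Affiliation, ReviewerID, VenueID}: every determinant is a superkey — BCNF.

{Affiliation, ReviewerID, VenueID}; {Affiliation, Score}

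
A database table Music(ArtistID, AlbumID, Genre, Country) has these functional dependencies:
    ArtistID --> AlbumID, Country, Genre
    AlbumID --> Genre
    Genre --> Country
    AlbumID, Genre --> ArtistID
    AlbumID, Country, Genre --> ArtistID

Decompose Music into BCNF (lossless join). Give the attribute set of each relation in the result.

{AlbumID, ArtistID, Genre}; {Country, Genre}

Candidate keys of the original relation: {AlbumID}, {ArtistID}.
In {AlbumID, ArtistID, Country, Genre}, {Genre} is not a superkey ({Genre}⁺ restricted to this set is {Country, Genre}), so split on Genre --> Country into {Country, Genre} and {AlbumID, ArtistID, Genre}.
{Country, Genre} has no BCNF violation.
{AlbumID, ArtistID, Genre} has no BCNF violation.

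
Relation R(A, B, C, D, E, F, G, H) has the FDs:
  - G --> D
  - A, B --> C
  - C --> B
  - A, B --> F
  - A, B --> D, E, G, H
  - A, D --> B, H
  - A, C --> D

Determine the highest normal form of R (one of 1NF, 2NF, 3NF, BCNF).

3NF

Candidate keys: {A, B}, {A, C}, {A, D}, {A, G}. Prime attributes: {A, B, C, D, G}.
G --> D breaks BCNF: {G}⁺ = {D, G}, so {G} is not a superkey.
Since {D} ⊆ prime attributes and every other non-superkey FD also has a prime right side, the schema is in 3NF.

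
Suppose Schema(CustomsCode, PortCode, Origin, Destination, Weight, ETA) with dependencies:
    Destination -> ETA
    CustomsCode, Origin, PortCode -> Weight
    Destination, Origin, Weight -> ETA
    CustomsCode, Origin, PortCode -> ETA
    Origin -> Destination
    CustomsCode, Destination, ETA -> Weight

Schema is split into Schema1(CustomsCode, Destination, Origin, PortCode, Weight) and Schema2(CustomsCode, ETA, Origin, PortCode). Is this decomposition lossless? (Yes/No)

Yes

Common attributes: {CustomsCode, Origin, PortCode}; their closure is {CustomsCode, Destination, ETA, Origin, PortCode, Weight}.
Since Schema1 ⊆ {CustomsCode, Destination, ETA, Origin, PortCode, Weight}, the intersection is a superkey of Schema1; the decomposition is lossless.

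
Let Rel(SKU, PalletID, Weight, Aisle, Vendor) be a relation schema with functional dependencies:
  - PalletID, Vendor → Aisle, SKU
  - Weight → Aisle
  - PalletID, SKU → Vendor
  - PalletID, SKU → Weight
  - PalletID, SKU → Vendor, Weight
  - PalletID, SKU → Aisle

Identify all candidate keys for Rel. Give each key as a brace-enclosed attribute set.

{PalletID, SKU}, {PalletID, Vendor}

Attributes never on any right-hand side: {PalletID} — every candidate key must contain it.
{PalletID, SKU} is a candidate key since {PalletID, SKU}⁺ = {Aisle, PalletID, SKU, Vendor, Weight} covers every attribute.
{PalletID, Vendor} is a candidate key since {PalletID, Vendor}⁺ = {Aisle, PalletID, SKU, Vendor, Weight} covers every attribute.
No proper subset of any of these is a key, and no other minimal superkey exists.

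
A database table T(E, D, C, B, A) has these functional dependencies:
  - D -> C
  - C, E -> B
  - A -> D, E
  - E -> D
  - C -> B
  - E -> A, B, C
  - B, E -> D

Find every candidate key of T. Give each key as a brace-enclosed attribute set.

{A}⁺ = {A, B, C, D, E}, which is every attribute, so {A} is a candidate key.
{E}⁺ = {A, B, C, D, E}, which is every attribute, so {E} is a candidate key.
No proper subset of any of these is a key, and no other minimal superkey exists.

{A}, {E}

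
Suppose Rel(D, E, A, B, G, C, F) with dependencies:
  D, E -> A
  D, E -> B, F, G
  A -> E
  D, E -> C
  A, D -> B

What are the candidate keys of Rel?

No FD produces {D}, so it must be in every candidate key.
{A, D}⁺ = {A, B, C, D, E, F, G}, which is every attribute, so {A, D} is a candidate key.
{D, E}⁺ = {A, B, C, D, E, F, G}, which is every attribute, so {D, E} is a candidate key.
No proper subset of any of these is a key, and no other minimal superkey exists.

{A, D}, {D, E}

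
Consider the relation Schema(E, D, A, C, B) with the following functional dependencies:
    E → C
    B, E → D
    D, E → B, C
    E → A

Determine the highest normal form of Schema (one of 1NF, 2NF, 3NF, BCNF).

1NF

Candidate keys: {B, E}, {D, E}. Prime attributes: {B, D, E}.
For E → C we have {E}⁺ = {A, C, E}; {E} is not a superkey, so BCNF fails.
E → C has non-prime {C} on the right and a non-superkey on the left, so 3NF fails.
The proper key subset {E} of {B, E} determines non-prime {A, C}, so the relation is not even in 2NF.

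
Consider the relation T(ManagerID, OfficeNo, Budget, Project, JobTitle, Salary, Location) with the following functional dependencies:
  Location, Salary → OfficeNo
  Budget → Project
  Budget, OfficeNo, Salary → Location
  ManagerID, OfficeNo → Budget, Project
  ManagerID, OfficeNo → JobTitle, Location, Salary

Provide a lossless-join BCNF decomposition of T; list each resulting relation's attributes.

Candidate keys of the original relation: {Location, ManagerID, Salary}, {ManagerID, OfficeNo}.
In {Budget, JobTitle, Location, ManagerID, OfficeNo, Project, Salary}, {Location, Salary} is not a superkey ({Location, Salary}⁺ restricted to this set is {Location, OfficeNo, Salary}), so split on Location, Salary → OfficeNo into {Location, OfficeNo, Salary} and {Budget, JobTitle, Location, ManagerID, Project, Salary}.
{Location, OfficeNo, Salary} has no BCNF violation.
In {Budget, JobTitle, Location, ManagerID, Project, Salary}, {Budget} is not a superkey ({Budget}⁺ restricted to this set is {Budget, Project}), so split on Budget → Project into {Budget, Project} and {Budget, JobTitle, Location, ManagerID, Salary}.
{Budget, Project} has no BCNF violation.
{Budget, JobTitle, Location, ManagerID, Salary} has no BCNF violation.

{Budget, JobTitle, Location, ManagerID, Salary}; {Budget, Project}; {Location, OfficeNo, Salary}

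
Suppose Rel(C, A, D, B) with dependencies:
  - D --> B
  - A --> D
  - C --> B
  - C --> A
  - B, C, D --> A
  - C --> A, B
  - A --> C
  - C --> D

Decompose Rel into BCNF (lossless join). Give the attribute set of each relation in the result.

{A, C, D}; {B, D}

Candidate keys of the original relation: {A}, {C}.
In {A, B, C, D}, {D} is not a superkey ({D}⁺ restricted to this set is {B, D}), so split on D --> B into {B, D} and {A, C, D}.
{B, D}: every determinant is a superkey — BCNF.
{A, C, D}: every determinant is a superkey — BCNF.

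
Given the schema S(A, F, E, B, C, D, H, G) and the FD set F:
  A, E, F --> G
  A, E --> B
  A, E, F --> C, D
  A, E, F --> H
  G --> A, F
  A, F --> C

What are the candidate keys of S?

{E} never appears on the right of any FD, so every key must include it.
Closure of {E, G} is {A, B, C, D, E, F, G, H}, the whole schema; {E, G} is a candidate key.
Closure of {A, E, F} is {A, B, C, D, E, F, G, H}, the whole schema; {A, E, F} is a candidate key.
These are minimal and exhaustive — every other superkey contains one of them.

{A, E, F}, {E, G}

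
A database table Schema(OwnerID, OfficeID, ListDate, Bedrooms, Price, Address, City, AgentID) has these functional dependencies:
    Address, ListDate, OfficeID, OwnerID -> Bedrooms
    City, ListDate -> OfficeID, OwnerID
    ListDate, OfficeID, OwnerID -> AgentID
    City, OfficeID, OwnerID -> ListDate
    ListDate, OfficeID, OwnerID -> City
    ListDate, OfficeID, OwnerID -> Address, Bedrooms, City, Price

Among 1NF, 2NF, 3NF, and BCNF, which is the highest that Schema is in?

Candidate keys: {City, ListDate}, {City, OfficeID, OwnerID}, {ListDate, OfficeID, OwnerID}. Prime attributes: {City, ListDate, OfficeID, OwnerID}.
Each dependency's left side is a superkey — BCNF holds.

BCNF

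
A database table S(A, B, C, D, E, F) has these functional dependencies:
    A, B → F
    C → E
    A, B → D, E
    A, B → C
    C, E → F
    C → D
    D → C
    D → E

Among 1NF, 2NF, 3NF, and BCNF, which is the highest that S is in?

Candidate key: {A, B}. Prime attributes: {A, B}.
For C → E we have {C}⁺ = {C, D, E, F}; {C} is not a superkey, so BCNF fails.
C → E determines the non-prime attribute {E} from a non-superkey — 3NF is violated.
No non-prime attribute depends on a proper subset of any candidate key, so 2NF holds.

2NF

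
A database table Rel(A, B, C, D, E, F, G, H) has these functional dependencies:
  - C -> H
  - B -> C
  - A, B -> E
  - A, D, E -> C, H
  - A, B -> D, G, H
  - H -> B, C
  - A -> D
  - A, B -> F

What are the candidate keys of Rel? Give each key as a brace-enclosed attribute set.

{A, B}, {A, C}, {A, E}, {A, H}

{A} never appears on the right of any FD, so every key must include it.
Closure of {A, B} is {A, B, C, D, E, F, G, H}, the whole schema; {A, B} is a candidate key.
Closure of {A, C} is {A, B, C, D, E, F, G, H}, the whole schema; {A, C} is a candidate key.
Closure of {A, E} is {A, B, C, D, E, F, G, H}, the whole schema; {A, E} is a candidate key.
Closure of {A, H} is {A, B, C, D, E, F, G, H}, the whole schema; {A, H} is a candidate key.
Any other superkey properly contains one of these, so there are no further candidate keys.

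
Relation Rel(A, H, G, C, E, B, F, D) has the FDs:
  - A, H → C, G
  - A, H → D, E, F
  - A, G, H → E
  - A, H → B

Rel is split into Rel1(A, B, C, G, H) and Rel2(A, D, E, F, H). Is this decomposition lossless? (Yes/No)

The shared attributes are {A, H} and {A, H}⁺ = {A, B, C, D, E, F, G, H}.
Since Rel1 ⊆ {A, B, C, D, E, F, G, H}, the intersection is a superkey of Rel1; the decomposition is lossless.

Yes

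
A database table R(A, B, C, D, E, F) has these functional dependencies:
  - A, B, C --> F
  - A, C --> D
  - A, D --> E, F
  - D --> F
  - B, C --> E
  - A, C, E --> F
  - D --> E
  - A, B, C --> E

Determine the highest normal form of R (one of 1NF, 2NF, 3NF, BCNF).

Candidate key: {A, B, C}. Prime attributes: {A, B, C}.
For A, C --> D we have {A, C}⁺ = {A, C, D, E, F}; {A, C} is not a superkey, so BCNF fails.
A, C --> D has non-prime {D} on the right and a non-superkey on the left, so 3NF fails.
The proper key subset {A, C} of {A, B, C} determines non-prime {D, E, F}, so the relation is not even in 2NF.

1NF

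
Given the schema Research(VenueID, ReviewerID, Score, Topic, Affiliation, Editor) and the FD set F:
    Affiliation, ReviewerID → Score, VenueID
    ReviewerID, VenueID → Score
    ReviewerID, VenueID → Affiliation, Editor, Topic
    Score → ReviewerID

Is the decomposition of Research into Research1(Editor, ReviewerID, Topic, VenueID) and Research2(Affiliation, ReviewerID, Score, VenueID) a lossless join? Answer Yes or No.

Yes

Research1 ∩ Research2 = {ReviewerID, VenueID}; its closure under F is {Affiliation, Editor, ReviewerID, Score, Topic, VenueID}.
Research1 is contained in that closure, so Research1 ∩ Research2 → Research1 holds and the join is lossless.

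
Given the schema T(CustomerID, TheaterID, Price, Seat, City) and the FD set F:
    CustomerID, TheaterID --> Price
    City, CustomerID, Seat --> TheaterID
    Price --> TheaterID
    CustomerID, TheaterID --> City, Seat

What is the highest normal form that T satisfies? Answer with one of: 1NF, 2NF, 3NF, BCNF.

Candidate keys: {City, CustomerID, Seat}, {CustomerID, Price}, {CustomerID, TheaterID}. Prime attributes: {City, CustomerID, Price, Seat, TheaterID}.
For Price --> TheaterID we have {Price}⁺ = {Price, TheaterID}; {Price} is not a superkey, so BCNF fails.
Since {TheaterID} ⊆ prime attributes and every other non-superkey FD also has a prime right side, the schema is in 3NF.

3NF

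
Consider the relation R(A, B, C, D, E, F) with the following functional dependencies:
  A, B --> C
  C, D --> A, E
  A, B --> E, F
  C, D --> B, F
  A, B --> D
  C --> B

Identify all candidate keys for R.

Closure of {A, B} is {A, B, C, D, E, F}, the whole schema; {A, B} is a candidate key.
Closure of {A, C} is {A, B, C, D, E, F}, the whole schema; {A, C} is a candidate key.
Closure of {C, D} is {A, B, C, D, E, F}, the whole schema; {C, D} is a candidate key.
Any other superkey properly contains one of these, so there are no further candidate keys.

{A, B}, {A, C}, {C, D}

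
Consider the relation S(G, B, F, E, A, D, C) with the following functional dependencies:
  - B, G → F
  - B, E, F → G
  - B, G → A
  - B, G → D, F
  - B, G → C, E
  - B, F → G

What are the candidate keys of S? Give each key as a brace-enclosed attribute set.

{B, F}, {B, G}

No FD produces {B}, so it must be in every candidate key.
{B, F} is a candidate key since {B, F}⁺ = {A, B, C, D, E, F, G} covers every attribute.
{B, G} is a candidate key since {B, G}⁺ = {A, B, C, D, E, F, G} covers every attribute.
These are minimal and exhaustive — every other superkey contains one of them.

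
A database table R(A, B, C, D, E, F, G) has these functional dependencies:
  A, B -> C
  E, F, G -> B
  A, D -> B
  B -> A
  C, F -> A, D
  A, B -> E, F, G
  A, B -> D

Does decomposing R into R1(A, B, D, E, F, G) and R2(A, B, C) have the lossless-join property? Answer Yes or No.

R1 ∩ R2 = {A, B}; its closure under F is {A, B, C, D, E, F, G}.
R1 is contained in that closure, so R1 ∩ R2 -> R1 holds and the join is lossless.

Yes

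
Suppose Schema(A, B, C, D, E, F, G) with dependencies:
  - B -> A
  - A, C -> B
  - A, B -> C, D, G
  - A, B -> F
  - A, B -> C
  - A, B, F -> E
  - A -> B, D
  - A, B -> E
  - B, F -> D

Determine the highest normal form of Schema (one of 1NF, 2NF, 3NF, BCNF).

Candidate keys: {A}, {B}. Prime attributes: {A, B}.
Each dependency's left side is a superkey — BCNF holds.

BCNF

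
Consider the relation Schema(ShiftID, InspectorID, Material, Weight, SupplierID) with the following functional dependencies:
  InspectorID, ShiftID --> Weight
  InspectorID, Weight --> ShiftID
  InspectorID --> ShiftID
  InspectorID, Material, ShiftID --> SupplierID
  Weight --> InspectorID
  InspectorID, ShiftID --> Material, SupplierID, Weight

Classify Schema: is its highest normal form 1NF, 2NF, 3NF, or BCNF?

Candidate keys: {InspectorID}, {Weight}. Prime attributes: {InspectorID, Weight}.
Every FD has a superkey on the left, so the relation is in BCNF.

BCNF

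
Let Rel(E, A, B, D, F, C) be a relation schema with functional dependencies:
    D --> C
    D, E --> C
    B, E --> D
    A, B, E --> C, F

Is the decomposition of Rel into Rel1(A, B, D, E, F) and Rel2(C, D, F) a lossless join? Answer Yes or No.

Rel1 ∩ Rel2 = {D, F}; its closure under F is {C, D, F}.
Rel2 is contained in that closure, so Rel1 ∩ Rel2 --> Rel2 holds and the join is lossless.

Yes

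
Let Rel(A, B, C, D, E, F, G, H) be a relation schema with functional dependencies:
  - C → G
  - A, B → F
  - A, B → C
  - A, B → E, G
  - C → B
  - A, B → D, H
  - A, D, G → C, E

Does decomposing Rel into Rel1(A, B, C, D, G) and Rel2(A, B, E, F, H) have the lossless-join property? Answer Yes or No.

Yes

Common attributes: {A, B}; their closure is {A, B, C, D, E, F, G, H}.
Since Rel1 ⊆ {A, B, C, D, E, F, G, H}, the intersection is a superkey of Rel1; the decomposition is lossless.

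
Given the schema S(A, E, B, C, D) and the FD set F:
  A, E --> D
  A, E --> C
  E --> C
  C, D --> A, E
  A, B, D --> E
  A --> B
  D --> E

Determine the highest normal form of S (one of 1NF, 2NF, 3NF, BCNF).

1NF

Candidate keys: {A, E}, {D}. Prime attributes: {A, D, E}.
E --> C: {E}⁺ = {C, E}, which is not all of the attributes, so the left side is not a superkey — BCNF is violated.
E --> C determines the non-prime attribute {C} from a non-superkey — 3NF is violated.
{A} is a proper subset of the key {A, E}, and {A}⁺ contains the non-prime attribute {B} — a partial dependency, so 2NF is violated.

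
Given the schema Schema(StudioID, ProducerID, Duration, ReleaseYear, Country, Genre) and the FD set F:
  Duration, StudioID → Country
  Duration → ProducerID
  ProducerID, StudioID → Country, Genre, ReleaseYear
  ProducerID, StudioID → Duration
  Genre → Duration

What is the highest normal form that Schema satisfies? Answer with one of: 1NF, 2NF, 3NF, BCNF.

Candidate keys: {Duration, StudioID}, {Genre, StudioID}, {ProducerID, StudioID}. Prime attributes: {Duration, Genre, ProducerID, StudioID}.
For Duration → ProducerID we have {Duration}⁺ = {Duration, ProducerID}; {Duration} is not a superkey, so BCNF fails.
But every attribute on its right side ({ProducerID}) is prime, and the same holds for every other non-superkey FD, so 3NF still holds.

3NF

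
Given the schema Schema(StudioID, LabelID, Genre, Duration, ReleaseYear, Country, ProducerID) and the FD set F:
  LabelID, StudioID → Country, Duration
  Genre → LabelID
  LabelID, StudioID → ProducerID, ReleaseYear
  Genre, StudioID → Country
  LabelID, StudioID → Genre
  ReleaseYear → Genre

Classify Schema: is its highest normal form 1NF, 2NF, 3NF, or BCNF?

3NF

Candidate keys: {Genre, StudioID}, {LabelID, StudioID}, {ReleaseYear, StudioID}. Prime attributes: {Genre, LabelID, ReleaseYear, StudioID}.
Genre → LabelID: {Genre}⁺ = {Genre, LabelID}, which is not all of the attributes, so the left side is not a superkey — BCNF is violated.
Its right-hand attributes {LabelID} are all prime, as are those of every other non-superkey FD — the relation is in 3NF.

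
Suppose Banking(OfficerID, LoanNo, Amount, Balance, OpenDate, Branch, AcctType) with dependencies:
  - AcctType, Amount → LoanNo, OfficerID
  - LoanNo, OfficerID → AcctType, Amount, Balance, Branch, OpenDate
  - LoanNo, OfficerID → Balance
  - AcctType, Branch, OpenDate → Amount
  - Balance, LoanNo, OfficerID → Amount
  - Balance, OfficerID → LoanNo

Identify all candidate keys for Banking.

{AcctType, Amount}, {AcctType, Branch, OpenDate}, {Balance, OfficerID}, {LoanNo, OfficerID}

{AcctType, Amount} is a candidate key since {AcctType, Amount}⁺ = {AcctType, Amount, Balance, Branch, LoanNo, OfficerID, OpenDate} covers every attribute.
{Balance, OfficerID} is a candidate key since {Balance, OfficerID}⁺ = {AcctType, Amount, Balance, Branch, LoanNo, OfficerID, OpenDate} covers every attribute.
{LoanNo, OfficerID} is a candidate key since {LoanNo, OfficerID}⁺ = {AcctType, Amount, Balance, Branch, LoanNo, OfficerID, OpenDate} covers every attribute.
{AcctType, Branch, OpenDate} is a candidate key since {AcctType, Branch, OpenDate}⁺ = {AcctType, Amount, Balance, Branch, LoanNo, OfficerID, OpenDate} covers every attribute.
No proper subset of any of these is a key, and no other minimal superkey exists.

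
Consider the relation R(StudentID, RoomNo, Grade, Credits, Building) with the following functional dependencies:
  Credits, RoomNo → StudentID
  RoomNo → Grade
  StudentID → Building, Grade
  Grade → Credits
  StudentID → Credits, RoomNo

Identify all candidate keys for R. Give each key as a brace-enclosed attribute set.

Closure of {RoomNo} is {Building, Credits, Grade, RoomNo, StudentID}, the whole schema; {RoomNo} is a candidate key.
Closure of {StudentID} is {Building, Credits, Grade, RoomNo, StudentID}, the whole schema; {StudentID} is a candidate key.
Any other superkey properly contains one of these, so there are no further candidate keys.

{RoomNo}, {StudentID}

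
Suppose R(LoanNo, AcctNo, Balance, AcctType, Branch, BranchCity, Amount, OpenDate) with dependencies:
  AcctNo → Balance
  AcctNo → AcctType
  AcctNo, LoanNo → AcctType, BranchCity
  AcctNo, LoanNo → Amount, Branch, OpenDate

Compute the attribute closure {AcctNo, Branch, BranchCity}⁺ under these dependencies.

{AcctNo, AcctType, Balance, Branch, BranchCity}

Start with {AcctNo, Branch, BranchCity}.
AcctNo → Balance applies; add {Balance} → now {AcctNo, Balance, Branch, BranchCity}.
AcctNo → AcctType applies; add {AcctType} → now {AcctNo, AcctType, Balance, Branch, BranchCity}.
No further FD applies.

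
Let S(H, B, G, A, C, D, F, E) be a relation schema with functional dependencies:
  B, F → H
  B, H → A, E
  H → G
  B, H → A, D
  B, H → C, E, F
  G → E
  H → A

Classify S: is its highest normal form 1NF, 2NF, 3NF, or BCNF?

1NF

Candidate keys: {B, F}, {B, H}. Prime attributes: {B, F, H}.
H → G breaks BCNF: {H}⁺ = {A, E, G, H}, so {H} is not a superkey.
Because {G} is non-prime and the left side of H → G is not a superkey, the relation is not in 3NF.
Since {H} ⊂ {B, H} and {H}⁺ ⊇ {A, E, G} with {A, E, G} non-prime, there is a partial dependency; 2NF fails.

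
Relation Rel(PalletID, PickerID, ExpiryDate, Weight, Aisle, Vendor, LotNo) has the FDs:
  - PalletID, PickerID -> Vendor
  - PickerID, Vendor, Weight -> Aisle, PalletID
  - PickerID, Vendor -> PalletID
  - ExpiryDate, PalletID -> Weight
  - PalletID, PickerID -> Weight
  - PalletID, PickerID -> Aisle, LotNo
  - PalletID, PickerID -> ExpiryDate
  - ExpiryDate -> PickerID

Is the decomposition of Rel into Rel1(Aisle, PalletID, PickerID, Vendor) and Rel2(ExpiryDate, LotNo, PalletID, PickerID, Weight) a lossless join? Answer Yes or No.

Common attributes: {PalletID, PickerID}; their closure is {Aisle, ExpiryDate, LotNo, PalletID, PickerID, Vendor, Weight}.
This includes all of Rel1, so the common attributes are a superkey of Rel1 — the join is lossless.

Yes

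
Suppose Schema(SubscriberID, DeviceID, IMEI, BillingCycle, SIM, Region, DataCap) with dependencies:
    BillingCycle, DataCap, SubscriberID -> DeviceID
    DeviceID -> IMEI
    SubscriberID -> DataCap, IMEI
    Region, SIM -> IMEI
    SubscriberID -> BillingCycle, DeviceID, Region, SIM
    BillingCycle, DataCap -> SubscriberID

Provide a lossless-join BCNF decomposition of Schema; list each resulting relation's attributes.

{BillingCycle, DataCap, DeviceID, Region, SIM, SubscriberID}; {DeviceID, IMEI}

Candidate keys of the original relation: {BillingCycle, DataCap}, {SubscriberID}.
Within {BillingCycle, DataCap, DeviceID, IMEI, Region, SIM, SubscriberID}: {DeviceID}⁺ ∩ {BillingCycle, DataCap, DeviceID, IMEI, Region, SIM, SubscriberID} = {DeviceID, IMEI}, not the whole set, so DeviceID -> IMEI violates BCNF; decompose into {DeviceID, IMEI} and {BillingCycle, DataCap, DeviceID, Region, SIM, SubscriberID}.
{DeviceID, IMEI} is in BCNF.
{BillingCycle, DataCap, DeviceID, Region, SIM, SubscriberID} is in BCNF.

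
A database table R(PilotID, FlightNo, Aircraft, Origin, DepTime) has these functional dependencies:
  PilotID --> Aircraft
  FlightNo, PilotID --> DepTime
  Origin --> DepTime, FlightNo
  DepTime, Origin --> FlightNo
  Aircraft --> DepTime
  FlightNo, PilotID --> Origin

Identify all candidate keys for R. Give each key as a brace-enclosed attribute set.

{PilotID} never appears on the right of any FD, so every key must include it.
{FlightNo, PilotID}⁺ = {Aircraft, DepTime, FlightNo, Origin, PilotID} — all of the relation — so {FlightNo, PilotID} is a candidate key.
{Origin, PilotID}⁺ = {Aircraft, DepTime, FlightNo, Origin, PilotID} — all of the relation — so {Origin, PilotID} is a candidate key.
These are minimal and exhaustive — every other superkey contains one of them.

{FlightNo, PilotID}, {Origin, PilotID}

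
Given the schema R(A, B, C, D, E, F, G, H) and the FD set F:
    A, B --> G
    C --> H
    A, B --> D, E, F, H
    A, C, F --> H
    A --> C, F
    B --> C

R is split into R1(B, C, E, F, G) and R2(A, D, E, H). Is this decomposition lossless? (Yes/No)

No

Common attributes: {E}; their closure is {E}.
The closure covers neither R1 nor R2 entirely; the join is not lossless.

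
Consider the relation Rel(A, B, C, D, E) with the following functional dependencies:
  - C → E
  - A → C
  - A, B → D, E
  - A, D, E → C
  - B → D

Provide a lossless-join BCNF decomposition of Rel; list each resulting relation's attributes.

{A, B}; {A, C}; {B, D}; {C, E}

Candidate key of the original relation: {A, B}.
Within {A, B, C, D, E}: {C}⁺ ∩ {A, B, C, D, E} = {C, E}, not the whole set, so C → E violates BCNF; decompose into {C, E} and {A, B, C, D}.
{C, E}: every determinant is a superkey — BCNF.
Within {A, B, C, D}: {A}⁺ ∩ {A, B, C, D} = {A, C}, not the whole set, so A → C violates BCNF; decompose into {A, C} and {A, B, D}.
{A, C}: every determinant is a superkey — BCNF.
Within {A, B, D}: {B}⁺ ∩ {A, B, D} = {B, D}, not the whole set, so B → D violates BCNF; decompose into {B, D} and {A, B}.
{B, D}: every determinant is a superkey — BCNF.
{A, B}: every determinant is a superkey — BCNF.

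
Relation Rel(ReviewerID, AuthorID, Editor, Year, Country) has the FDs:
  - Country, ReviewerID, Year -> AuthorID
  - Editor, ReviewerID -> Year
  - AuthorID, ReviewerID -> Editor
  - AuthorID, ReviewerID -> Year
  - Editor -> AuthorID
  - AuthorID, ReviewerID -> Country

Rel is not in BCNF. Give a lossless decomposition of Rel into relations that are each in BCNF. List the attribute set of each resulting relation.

Candidate keys of the original relation: {AuthorID, ReviewerID}, {Country, ReviewerID, Year}, {Editor, ReviewerID}.
{AuthorID, Country, Editor, ReviewerID, Year}: {Editor} determines {AuthorID, Editor} here but is not a superkey — split on Editor -> AuthorID, giving {AuthorID, Editor} and {Country, Editor, ReviewerID, Year}.
{AuthorID, Editor}: every determinant is a superkey — BCNF.
{Country, Editor, ReviewerID, Year}: every determinant is a superkey — BCNF.

{AuthorID, Editor}; {Country, Editor, ReviewerID, Year}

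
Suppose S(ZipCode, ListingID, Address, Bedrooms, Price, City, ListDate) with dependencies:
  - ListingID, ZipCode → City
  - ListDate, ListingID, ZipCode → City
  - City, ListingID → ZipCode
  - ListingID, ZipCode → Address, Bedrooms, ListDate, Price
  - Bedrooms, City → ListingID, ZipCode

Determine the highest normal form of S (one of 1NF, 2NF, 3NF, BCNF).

Candidate keys: {Bedrooms, City}, {City, ListingID}, {ListingID, ZipCode}. Prime attributes: {Bedrooms, City, ListingID, ZipCode}.
Each dependency's left side is a superkey — BCNF holds.

BCNF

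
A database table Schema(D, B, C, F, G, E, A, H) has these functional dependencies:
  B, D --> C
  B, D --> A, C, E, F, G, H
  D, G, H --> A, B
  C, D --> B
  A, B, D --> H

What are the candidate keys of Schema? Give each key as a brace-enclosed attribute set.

{B, D}, {C, D}, {D, G, H}

No FD produces {D}, so it must be in every candidate key.
Closure of {B, D} is {A, B, C, D, E, F, G, H}, the whole schema; {B, D} is a candidate key.
Closure of {C, D} is {A, B, C, D, E, F, G, H}, the whole schema; {C, D} is a candidate key.
Closure of {D, G, H} is {A, B, C, D, E, F, G, H}, the whole schema; {D, G, H} is a candidate key.
These are minimal and exhaustive — every other superkey contains one of them.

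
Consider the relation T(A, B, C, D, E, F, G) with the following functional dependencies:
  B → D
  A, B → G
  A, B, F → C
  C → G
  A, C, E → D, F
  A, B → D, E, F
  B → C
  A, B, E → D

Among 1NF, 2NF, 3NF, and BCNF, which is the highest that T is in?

Candidate key: {A, B}. Prime attributes: {A, B}.
B → D: {B}⁺ = {B, C, D, G}, which is not all of the attributes, so the left side is not a superkey — BCNF is violated.
B → D determines the non-prime attribute {D} from a non-superkey — 3NF is violated.
Since {B} ⊂ {A, B} and {B}⁺ ⊇ {C, D, G} with {C, D, G} non-prime, there is a partial dependency; 2NF fails.

1NF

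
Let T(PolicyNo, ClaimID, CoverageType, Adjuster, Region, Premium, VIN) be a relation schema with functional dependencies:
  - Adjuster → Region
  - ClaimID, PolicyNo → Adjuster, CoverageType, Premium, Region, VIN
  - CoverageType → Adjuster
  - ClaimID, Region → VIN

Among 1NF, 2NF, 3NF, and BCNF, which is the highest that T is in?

2NF

Candidate key: {ClaimID, PolicyNo}. Prime attributes: {ClaimID, PolicyNo}.
Adjuster → Region breaks BCNF: {Adjuster}⁺ = {Adjuster, Region}, so {Adjuster} is not a superkey.
Because {Region} is non-prime and the left side of Adjuster → Region is not a superkey, the relation is not in 3NF.
No proper subset of a key has a non-prime attribute in its closure, so there is no partial dependency; 2NF holds.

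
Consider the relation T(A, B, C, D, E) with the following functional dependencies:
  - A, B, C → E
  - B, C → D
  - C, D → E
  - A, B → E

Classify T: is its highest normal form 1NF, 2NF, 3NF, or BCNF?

Candidate key: {A, B, C}. Prime attributes: {A, B, C}.
B, C → D breaks BCNF: {B, C}⁺ = {B, C, D, E}, so {B, C} is not a superkey.
Because {D} is non-prime and the left side of B, C → D is not a superkey, the relation is not in 3NF.
The proper key subset {A, B} of {A, B, C} determines non-prime {E}, so the relation is not even in 2NF.

1NF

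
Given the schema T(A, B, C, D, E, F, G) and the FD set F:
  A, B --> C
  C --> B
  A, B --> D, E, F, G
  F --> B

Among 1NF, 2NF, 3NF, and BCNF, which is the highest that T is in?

Candidate keys: {A, B}, {A, C}, {A, F}. Prime attributes: {A, B, C, F}.
C --> B breaks BCNF: {C}⁺ = {B, C}, so {C} is not a superkey.
But every attribute on its right side ({B}) is prime, and the same holds for every other non-superkey FD, so 3NF still holds.

3NF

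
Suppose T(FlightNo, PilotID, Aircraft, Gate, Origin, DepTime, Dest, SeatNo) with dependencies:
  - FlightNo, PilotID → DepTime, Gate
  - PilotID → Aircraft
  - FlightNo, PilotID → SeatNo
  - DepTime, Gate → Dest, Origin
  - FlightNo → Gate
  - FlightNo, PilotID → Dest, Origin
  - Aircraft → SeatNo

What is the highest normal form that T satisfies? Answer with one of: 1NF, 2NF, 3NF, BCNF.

Candidate key: {FlightNo, PilotID}. Prime attributes: {FlightNo, PilotID}.
PilotID → Aircraft: {PilotID}⁺ = {Aircraft, PilotID, SeatNo}, which is not all of the attributes, so the left side is not a superkey — BCNF is violated.
Because {Aircraft} is non-prime and the left side of PilotID → Aircraft is not a superkey, the relation is not in 3NF.
{FlightNo} is a proper subset of the key {FlightNo, PilotID}, and {FlightNo}⁺ contains the non-prime attribute {Gate} — a partial dependency, so 2NF is violated.

1NF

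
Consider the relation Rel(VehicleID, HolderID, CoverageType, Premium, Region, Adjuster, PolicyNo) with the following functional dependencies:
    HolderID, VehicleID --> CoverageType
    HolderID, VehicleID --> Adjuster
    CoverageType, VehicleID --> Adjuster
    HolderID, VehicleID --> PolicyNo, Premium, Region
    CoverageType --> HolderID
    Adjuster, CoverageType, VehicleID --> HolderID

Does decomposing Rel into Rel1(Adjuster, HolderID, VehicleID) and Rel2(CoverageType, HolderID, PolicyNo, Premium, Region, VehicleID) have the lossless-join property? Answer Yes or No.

Rel1 ∩ Rel2 = {HolderID, VehicleID}; its closure under F is {Adjuster, CoverageType, HolderID, PolicyNo, Premium, Region, VehicleID}.
This includes all of Rel1, so the common attributes are a superkey of Rel1 — the join is lossless.

Yes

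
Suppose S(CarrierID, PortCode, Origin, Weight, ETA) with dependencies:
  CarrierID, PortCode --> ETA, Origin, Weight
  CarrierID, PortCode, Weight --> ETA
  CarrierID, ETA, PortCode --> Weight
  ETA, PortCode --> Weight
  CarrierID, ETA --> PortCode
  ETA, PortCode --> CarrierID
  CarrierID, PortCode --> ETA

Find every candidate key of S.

{CarrierID, ETA}⁺ = {CarrierID, ETA, Origin, PortCode, Weight}, which is every attribute, so {CarrierID, ETA} is a candidate key.
{CarrierID, PortCode}⁺ = {CarrierID, ETA, Origin, PortCode, Weight}, which is every attribute, so {CarrierID, PortCode} is a candidate key.
{ETA, PortCode}⁺ = {CarrierID, ETA, Origin, PortCode, Weight}, which is every attribute, so {ETA, PortCode} is a candidate key.
Any other superkey properly contains one of these, so there are no further candidate keys.

{CarrierID, ETA}, {CarrierID, PortCode}, {ETA, PortCode}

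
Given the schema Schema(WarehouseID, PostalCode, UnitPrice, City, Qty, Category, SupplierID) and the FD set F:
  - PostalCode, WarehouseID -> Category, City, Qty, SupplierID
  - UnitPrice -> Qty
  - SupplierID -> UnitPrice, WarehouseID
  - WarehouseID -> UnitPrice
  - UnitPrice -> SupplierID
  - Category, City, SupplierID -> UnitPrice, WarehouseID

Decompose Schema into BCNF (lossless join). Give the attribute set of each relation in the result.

{Category, City, PostalCode, UnitPrice}; {Qty, SupplierID, UnitPrice, WarehouseID}

Candidate keys of the original relation: {PostalCode, SupplierID}, {PostalCode, UnitPrice}, {PostalCode, WarehouseID}.
Within {Category, City, PostalCode, Qty, SupplierID, UnitPrice, WarehouseID}: {UnitPrice}⁺ ∩ {Category, City, PostalCode, Qty, SupplierID, UnitPrice, WarehouseID} = {Qty, SupplierID, UnitPrice, WarehouseID}, not the whole set, so UnitPrice -> Qty, SupplierID, WarehouseID violates BCNF; decompose into {Qty, SupplierID, UnitPrice, WarehouseID} and {Category, City, PostalCode, UnitPrice}.
{Qty, SupplierID, UnitPrice, WarehouseID}: every determinant is a superkey — BCNF.
{Category, City, PostalCode, UnitPrice}: every determinant is a superkey — BCNF.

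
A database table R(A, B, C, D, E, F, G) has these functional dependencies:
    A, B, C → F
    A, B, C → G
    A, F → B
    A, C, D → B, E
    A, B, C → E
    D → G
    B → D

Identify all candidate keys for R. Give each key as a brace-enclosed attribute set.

{A, C} never appear on the right of any FD, so every key must include all of them.
{A, B, C}⁺ = {A, B, C, D, E, F, G} — all of the relation — so {A, B, C} is a candidate key.
{A, C, D}⁺ = {A, B, C, D, E, F, G} — all of the relation — so {A, C, D} is a candidate key.
{A, C, F}⁺ = {A, B, C, D, E, F, G} — all of the relation — so {A, C, F} is a candidate key.
No proper subset of any of these is a key, and no other minimal superkey exists.

{A, B, C}, {A, C, D}, {A, C, F}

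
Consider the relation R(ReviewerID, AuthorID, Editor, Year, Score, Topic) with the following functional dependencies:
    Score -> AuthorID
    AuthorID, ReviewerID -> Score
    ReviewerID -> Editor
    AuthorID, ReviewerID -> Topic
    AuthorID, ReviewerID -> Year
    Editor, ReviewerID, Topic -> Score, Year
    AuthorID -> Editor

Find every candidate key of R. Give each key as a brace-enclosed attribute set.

{AuthorID, ReviewerID}, {ReviewerID, Score}, {ReviewerID, Topic}

Attributes never on any right-hand side: {ReviewerID} — every candidate key must contain it.
{AuthorID, ReviewerID} is a candidate key since {AuthorID, ReviewerID}⁺ = {AuthorID, Editor, ReviewerID, Score, Topic, Year} covers every attribute.
{ReviewerID, Score} is a candidate key since {ReviewerID, Score}⁺ = {AuthorID, Editor, ReviewerID, Score, Topic, Year} covers every attribute.
{ReviewerID, Topic} is a candidate key since {ReviewerID, Topic}⁺ = {AuthorID, Editor, ReviewerID, Score, Topic, Year} covers every attribute.
These are minimal and exhaustive — every other superkey contains one of them.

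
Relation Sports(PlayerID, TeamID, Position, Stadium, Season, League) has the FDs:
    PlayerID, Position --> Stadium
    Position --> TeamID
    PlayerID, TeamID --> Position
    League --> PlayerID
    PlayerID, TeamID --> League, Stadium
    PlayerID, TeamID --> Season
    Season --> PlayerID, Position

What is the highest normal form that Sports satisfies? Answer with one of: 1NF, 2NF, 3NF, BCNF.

Candidate keys: {League, Position}, {League, TeamID}, {PlayerID, Position}, {PlayerID, TeamID}, {Season}. Prime attributes: {League, PlayerID, Position, Season, TeamID}.
Position --> TeamID breaks BCNF: {Position}⁺ = {Position, TeamID}, so {Position} is not a superkey.
Its right-hand attributes {TeamID} are all prime, as are those of every other non-superkey FD — the relation is in 3NF.

3NF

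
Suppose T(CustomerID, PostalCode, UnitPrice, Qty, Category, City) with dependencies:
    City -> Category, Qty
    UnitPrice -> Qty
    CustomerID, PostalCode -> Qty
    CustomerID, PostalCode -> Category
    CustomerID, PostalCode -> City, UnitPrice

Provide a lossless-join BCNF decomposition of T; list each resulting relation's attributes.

Candidate key of the original relation: {CustomerID, PostalCode}.
Within {Category, City, CustomerID, PostalCode, Qty, UnitPrice}: {City}⁺ ∩ {Category, City, CustomerID, PostalCode, Qty, UnitPrice} = {Category, City, Qty}, not the whole set, so City -> Category, Qty violates BCNF; decompose into {Category, City, Qty} and {City, CustomerID, PostalCode, UnitPrice}.
{Category, City, Qty}: every determinant is a superkey — BCNF.
{City, CustomerID, PostalCode, UnitPrice}: every determinant is a superkey — BCNF.

{Category, City, Qty}; {City, CustomerID, PostalCode, UnitPrice}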